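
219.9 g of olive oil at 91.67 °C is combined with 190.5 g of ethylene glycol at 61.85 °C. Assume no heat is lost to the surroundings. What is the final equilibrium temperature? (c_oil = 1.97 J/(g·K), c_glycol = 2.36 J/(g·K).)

T_f ≈ 76.5 °C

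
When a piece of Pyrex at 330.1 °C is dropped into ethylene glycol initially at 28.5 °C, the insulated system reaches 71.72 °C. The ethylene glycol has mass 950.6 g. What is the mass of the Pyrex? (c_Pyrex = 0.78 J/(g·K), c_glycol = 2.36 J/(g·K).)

|Q_Pyrex| = |Q_glycol|:
m×0.78×(330.1 − 71.72) = 950.6×2.36×(71.72 − 28.5)
201.54 m = 96960  ⇒  m ≈ 481.1 g

m ≈ 481 g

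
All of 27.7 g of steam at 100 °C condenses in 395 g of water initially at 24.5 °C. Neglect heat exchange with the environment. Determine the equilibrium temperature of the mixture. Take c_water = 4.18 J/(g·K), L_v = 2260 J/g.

T_f ≈ 64.9 °C

Heat gained plus heat lost sum to zero:
condense steam: −27.7×2260 = −62602; condensed water 100 °C→T: 115.79(T − 100); water warms: 395×4.18×(T − 24.5) = 1651.1(T − 24.5)
1766.9 T = 62602 + 11579 + 40452 = 114633
T ≈ 64.88 °C (< 100 °C, so full condensation is consistent).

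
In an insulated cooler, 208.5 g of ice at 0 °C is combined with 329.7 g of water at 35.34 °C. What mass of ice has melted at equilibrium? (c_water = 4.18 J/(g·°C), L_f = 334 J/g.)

m_melted ≈ 146 g

Cooling the water to 0 °C releases 329.7·4.18·35.34 = 48704 J.
Melting all 208.5 g of ice would need 208.5·334 = 69639 J.
Since 48704 < 69639 J, not all the ice melts; equilibrium is at 0 °C.
m_melted·334 = 48704  ⇒  m_melted ≈ 145.8 g.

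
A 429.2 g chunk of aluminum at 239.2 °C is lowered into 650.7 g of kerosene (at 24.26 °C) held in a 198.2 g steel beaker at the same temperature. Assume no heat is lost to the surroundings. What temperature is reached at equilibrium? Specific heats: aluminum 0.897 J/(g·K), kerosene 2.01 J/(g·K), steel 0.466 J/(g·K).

Conservation of energy gives ΣQ = 0:
429.2×0.897×(T − 239.2) + 650.7×2.01×(T − 24.26) + 198.2×0.466×(T − 24.26) = 0
384.99(T − 239.2) + 1307.9(T − 24.26) + 92.36(T − 24.26) = 0
(384.99 + 1307.9 + 92.36) T = 384.99×239.2 + 1307.9×24.26 + 92.36×24.26
T ≈ 70.61 °C

T_f ≈ 70.6 °C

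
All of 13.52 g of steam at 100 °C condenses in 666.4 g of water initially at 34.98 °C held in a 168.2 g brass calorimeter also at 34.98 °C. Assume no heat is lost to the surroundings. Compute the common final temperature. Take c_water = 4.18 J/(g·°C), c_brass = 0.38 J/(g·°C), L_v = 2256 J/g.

T_f ≈ 46.7 °C

Sum of m c ΔT and latent-heat terms is zero:
condense steam: −13.52×2256 = −30501; condensed water 100 °C→T: 56.51(T − 100); original water: 2785.6(T − 34.98); cup: 63.92(T − 34.98)
2906 T = 30501 + 5651.4 + 99674 = 135827
T ≈ 46.74 °C, under the boiling point, so the assumption holds.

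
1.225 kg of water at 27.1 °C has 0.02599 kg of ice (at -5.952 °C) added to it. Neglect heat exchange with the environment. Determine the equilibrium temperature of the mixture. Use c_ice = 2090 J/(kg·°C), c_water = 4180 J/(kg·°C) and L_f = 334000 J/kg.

Setting the total heat transfer to zero:
warm ice to 0 °C: 0.02599·2090·(0 − (-5.952)) = 323.31; fusion: m_ice L_f = 0.02599·334000 = 8680.7; meltwater 0→T: 0.02599·4180·T = 108.64 T; water: 5120.5(T − 27.1)
5229.1 T = 138766 − 9004 = 129762
T ≈ 24.82 °C — above 0 °C, consistent with complete melting.

T_f ≈ 24.8 °C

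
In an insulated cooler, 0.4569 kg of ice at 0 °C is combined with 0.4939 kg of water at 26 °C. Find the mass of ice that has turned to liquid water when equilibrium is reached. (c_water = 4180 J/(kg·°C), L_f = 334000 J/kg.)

Cooling the water to 0 °C releases 0.4939×4180×26 = 53677 J.
Melting all 0.4569 kg of ice would need 0.4569×334000 = 152605 J.
53677 J < 152605 J, so only part of the ice melts and the system sits at 0 °C.
m_melted×334000 = 53677  ⇒  m_melted ≈ 0.1607 kg.

m_melted ≈ 0.161 kg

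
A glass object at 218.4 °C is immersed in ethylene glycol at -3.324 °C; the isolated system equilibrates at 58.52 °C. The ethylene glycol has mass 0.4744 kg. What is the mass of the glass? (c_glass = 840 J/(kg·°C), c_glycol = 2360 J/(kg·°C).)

m ≈ 0.516 kg

Taking heat into each body as positive, Σ m c ΔT = 0:
m·840·(58.52 − 218.4) + 0.4744·2360·(58.52 − (-3.324)) = 0
-134299 m = -69240
m = -69240/-134299 ≈ 0.5156 kg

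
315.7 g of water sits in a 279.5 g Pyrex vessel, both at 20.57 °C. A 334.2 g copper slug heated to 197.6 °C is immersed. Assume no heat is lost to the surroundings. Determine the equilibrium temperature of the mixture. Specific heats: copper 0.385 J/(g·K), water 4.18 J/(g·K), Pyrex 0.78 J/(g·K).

T_f ≈ 34.2 °C

T_f = Σ m_i c_i T_i / Σ m_i c_i:
T_f = (128.67×197.6 + 1319.6×20.57 + 218.01×20.57) / (128.67 + 1319.6 + 218.01)
    = 57054 / 1666.3 ≈ 34.24 °C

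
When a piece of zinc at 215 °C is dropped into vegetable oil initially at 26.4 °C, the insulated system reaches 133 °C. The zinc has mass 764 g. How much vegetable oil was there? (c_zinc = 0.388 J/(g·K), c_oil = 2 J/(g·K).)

m ≈ 114 g

Heat lost by the zinc = heat gained by the oil:
764·0.388·(215 − 133) = m·2·(133 − 26.4)
213.2 m = 24307  ⇒  m ≈ 114 g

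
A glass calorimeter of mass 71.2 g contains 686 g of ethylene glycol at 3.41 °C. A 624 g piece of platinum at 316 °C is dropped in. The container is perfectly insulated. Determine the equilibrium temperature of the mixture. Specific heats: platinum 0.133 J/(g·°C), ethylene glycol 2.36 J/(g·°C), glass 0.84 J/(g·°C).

T_f ≈ 18.1 °C

Let T be the final temperature. ΣQ_i = 0:
624·0.133·(T − 316) + 686·2.36·(T − 3.41) + 71.2·0.84·(T − 3.41) = 0
1761.8 T = 31950
T ≈ 18.14 °C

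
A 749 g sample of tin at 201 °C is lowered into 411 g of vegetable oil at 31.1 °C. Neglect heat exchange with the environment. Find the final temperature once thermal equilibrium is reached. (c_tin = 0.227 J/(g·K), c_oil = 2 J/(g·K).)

T_f ≈ 60.2 °C

Let T be the final temperature. ΣQ_i = 0:
749×0.227×(T − 201) + 411×2×(T − 31.1) = 0
992.02 T = 59739
T = 59739 / 992.02 = 60.2 °C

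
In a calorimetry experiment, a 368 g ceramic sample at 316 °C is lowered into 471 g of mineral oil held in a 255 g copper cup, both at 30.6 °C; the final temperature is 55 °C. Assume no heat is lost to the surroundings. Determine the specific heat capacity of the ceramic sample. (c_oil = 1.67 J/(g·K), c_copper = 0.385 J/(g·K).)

c ≈ 0.225 J/(g·K)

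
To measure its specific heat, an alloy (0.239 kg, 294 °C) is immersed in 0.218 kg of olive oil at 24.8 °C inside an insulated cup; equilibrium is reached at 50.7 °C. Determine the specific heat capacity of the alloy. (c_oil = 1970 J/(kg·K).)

m_s c (T_s − T_f) = m_oil c_oil (T_f − T_0):
0.239×c×(294 − 50.7) = 0.218×1970×(50.7 − 24.8)
58.15 c = 11123  ⇒  c ≈ 191.3 J/(kg·K)

c ≈ 191 J/(kg·K)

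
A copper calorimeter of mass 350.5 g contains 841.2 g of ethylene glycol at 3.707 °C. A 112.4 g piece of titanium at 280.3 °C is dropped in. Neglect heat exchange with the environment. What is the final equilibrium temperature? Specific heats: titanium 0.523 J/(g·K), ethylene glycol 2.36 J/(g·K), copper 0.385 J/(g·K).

T_f ≈ 11.2 °C

T_f = Σ m_i c_i T_i / Σ m_i c_i:
T_f = (58.79×280.3 + 1985.2×3.707 + 134.94×3.707) / (58.79 + 1985.2 + 134.94)
    = 24337 / 2179 ≈ 11.17 °C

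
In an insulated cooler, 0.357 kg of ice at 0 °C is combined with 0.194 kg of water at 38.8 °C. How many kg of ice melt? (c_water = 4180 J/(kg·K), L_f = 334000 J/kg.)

Heat available from the water dropping to 0 °C: 0.194·4180·38.8 = 31464 J.
Fully melting the ice requires m_ice L_f = 0.357·334000 = 119238 J.
That's not enough to melt it all — equilibrium is at 0 °C with ice remaining.
m_melted·334000 = 31464  ⇒  m_melted ≈ 0.0942 kg.

m_melted ≈ 0.0942 kg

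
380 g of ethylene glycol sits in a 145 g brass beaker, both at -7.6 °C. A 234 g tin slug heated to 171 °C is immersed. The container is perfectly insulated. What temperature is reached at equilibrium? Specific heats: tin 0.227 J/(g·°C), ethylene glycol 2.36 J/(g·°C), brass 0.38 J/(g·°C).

T_f ≈ 1.8 °C

Taking heat into each body as positive, Σ m c ΔT = 0:
234·0.227·(T − 171) + 380·2.36·(T − (-7.6)) + 145·0.38·(T − (-7.6)) = 0
(53.12 + 896.8 + 55.1) T = 53.12·171 + 896.8·(-7.6) + 55.1·(-7.6)
T ≈ 1.84 °C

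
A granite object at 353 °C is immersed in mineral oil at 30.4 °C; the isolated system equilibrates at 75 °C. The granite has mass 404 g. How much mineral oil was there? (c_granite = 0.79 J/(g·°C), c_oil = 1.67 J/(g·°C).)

|Q_granite| = |Q_oil|:
404·0.79·(353 − 75) = m·1.67·(75 − 30.4)
74.48 m = 88726  ⇒  m ≈ 1191 g

m ≈ 1190 g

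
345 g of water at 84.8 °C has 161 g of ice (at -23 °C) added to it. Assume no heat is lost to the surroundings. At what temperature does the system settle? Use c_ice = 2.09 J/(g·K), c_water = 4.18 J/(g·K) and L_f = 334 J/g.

T_f ≈ 28.7 °C

Heat gained plus heat lost sum to zero:
warm ice to 0 °C: 161·2.09·(0 − (-23)) = 7739.3; fusion: m_ice L_f = 161·334 = 53774; meltwater 0→T: 161·4.18·T = 672.98 T; water: 1442.1(T − 84.8)
2115.1 T = 122290 − 61513 = 60777
T ≈ 28.73 °C — above 0 °C, consistent with complete melting.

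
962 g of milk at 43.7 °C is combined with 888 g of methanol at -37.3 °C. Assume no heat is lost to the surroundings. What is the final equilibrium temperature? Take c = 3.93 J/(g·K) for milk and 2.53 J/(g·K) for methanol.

T_f ≈ 13.5 °C

|Q_milk| = |Q_methanol|:
962·3.93·(43.7 − T) = 888·2.53·(T − (-37.3))
3780.7(43.7 − T) = 2246.6(T − (-37.3))
6027.3 T = 81415  ⇒  T ≈ 13.51 °C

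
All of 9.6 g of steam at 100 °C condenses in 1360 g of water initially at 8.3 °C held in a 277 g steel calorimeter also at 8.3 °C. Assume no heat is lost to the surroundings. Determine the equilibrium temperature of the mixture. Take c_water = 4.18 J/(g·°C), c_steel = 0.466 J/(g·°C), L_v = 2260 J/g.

Energy conservation, ΣQ = 0:
latent heat released on condensation: 9.6·2260 = 21696
  condensate cools 100→T: 9.6·4.18·(T − 100) = 40.13(T − 100)
  original water: 5684.8(T − 8.3)
  cup: 129.08(T − 8.3)
5854 T = 21696 + 4012.8 + 48255 = 73964
T ≈ 12.63 °C, under the boiling point, so the assumption holds.

T_f ≈ 12.6 °C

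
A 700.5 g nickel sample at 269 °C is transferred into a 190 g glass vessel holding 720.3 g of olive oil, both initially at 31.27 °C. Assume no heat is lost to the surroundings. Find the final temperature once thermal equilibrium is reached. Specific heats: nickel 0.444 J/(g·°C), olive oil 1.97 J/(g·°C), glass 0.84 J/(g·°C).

T_f ≈ 70.4 °C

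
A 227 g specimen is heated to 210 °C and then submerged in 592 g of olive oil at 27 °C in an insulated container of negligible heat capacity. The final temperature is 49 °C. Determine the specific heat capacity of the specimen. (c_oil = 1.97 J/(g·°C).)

c ≈ 0.702 J/(g·°C)

m_s c (T_s − T_f) = m_oil c_oil (T_f − T_0):
227·c·(210 − 49) = 592·1.97·(49 − 27)
36547 c = 25657  ⇒  c ≈ 0.702 J/(g·°C)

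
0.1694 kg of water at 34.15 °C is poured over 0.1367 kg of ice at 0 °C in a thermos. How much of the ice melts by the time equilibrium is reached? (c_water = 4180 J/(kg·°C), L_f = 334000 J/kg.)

m_melted ≈ 0.0724 kg

Water can give up m c ΔT = 0.1694×4180×34.15 = 24181 J before reaching 0 °C.
Melting all 0.1367 kg of ice would need 0.1367×334000 = 45658 J.
24181 J < 45658 J, so only part of the ice melts and the system sits at 0 °C.
Mass melted = 24181/334000 ≈ 0.0724 kg.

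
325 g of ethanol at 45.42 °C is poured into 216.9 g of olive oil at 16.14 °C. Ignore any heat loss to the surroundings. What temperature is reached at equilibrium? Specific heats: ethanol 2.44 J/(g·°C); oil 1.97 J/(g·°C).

Set heat shed by the hot body equal to heat absorbed by the cold body:
325*2.44*(45.42 − T) = 216.9*1.97*(T − 16.14)
793(45.42 − T) = 427.29(T − 16.14)
1220.3 T = 42915  ⇒  T ≈ 35.17 °C

T_f ≈ 35.2 °C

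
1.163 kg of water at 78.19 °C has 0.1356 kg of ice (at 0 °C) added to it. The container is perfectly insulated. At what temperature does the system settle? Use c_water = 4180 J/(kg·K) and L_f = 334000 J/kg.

Net heat exchanged in the isolated system is zero:
latent heat to melt: 0.1356×334000 = 45290
  warm the meltwater: 566.81 T
  water cools: 1.163×4180×(T − 78.19) = 4861.3(T − 78.19)
5428.1 T = 380108 − 45290 = 334818
T ≈ 61.68 °C — above 0 °C, consistent with complete melting.

T_f ≈ 61.7 °C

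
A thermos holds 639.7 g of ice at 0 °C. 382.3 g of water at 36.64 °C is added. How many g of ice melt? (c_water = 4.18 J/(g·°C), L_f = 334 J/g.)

Heat available from the water dropping to 0 °C: 382.3×4.18×36.64 = 58551 J.
Fully melting the ice requires m_ice L_f = 639.7×334 = 213660 J.
That's not enough to melt it all — equilibrium is at 0 °C with ice remaining.
Mass melted = 58551/334 ≈ 175.3 g.

m_melted ≈ 175 g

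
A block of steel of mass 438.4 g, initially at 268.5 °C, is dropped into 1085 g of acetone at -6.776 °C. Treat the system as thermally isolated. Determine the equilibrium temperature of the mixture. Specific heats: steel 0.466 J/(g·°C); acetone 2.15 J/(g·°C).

T_f ≈ 15.4 °C

Taking heat into each body as positive, Σ m c ΔT = 0:
438.4×0.466×(T − 268.5) + 1085×2.15×(T − (-6.776)) = 0
(204.29 + 2332.8) T = 204.29×268.5 + 2332.8×(-6.776)
T = 39046 / 2537 = 15.4 °C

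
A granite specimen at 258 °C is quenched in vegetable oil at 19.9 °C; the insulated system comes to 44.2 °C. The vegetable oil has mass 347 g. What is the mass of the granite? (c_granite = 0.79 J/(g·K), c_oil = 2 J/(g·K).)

Net heat exchanged in the isolated system is zero:
m×0.79×(44.2 − 258) + 347×2×(44.2 − 19.9) = 0
-168.9 m = -16864
m = -16864/-168.9 ≈ 99.85 g

m ≈ 99.8 g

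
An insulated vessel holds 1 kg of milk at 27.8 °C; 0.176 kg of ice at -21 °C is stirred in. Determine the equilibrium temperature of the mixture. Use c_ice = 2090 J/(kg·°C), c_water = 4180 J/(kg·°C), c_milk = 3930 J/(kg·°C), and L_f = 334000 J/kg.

Taking heat into each body as positive, Σ m c ΔT = 0:
ice -21→0 °C: 0.176×2090×21 = 7724.6
  fusion: m_ice L_f = 0.176×334000 = 58784
  warm the meltwater: 735.68 T
  milk cools: 1×3930×(T − 27.8) = 3930(T − 27.8)
4665.7 T = 109254 − 66509 = 42745
T ≈ 9.16 °C — above 0 °C, consistent with complete melting.

T_f ≈ 9.2 °C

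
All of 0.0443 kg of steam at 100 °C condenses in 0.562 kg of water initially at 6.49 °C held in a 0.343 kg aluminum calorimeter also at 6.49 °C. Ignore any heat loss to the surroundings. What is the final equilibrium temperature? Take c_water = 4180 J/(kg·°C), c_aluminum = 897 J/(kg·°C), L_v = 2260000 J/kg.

T_f ≈ 47.8 °C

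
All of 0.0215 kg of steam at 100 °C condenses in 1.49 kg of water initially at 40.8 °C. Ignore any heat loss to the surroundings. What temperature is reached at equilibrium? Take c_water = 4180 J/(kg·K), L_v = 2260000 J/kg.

T_f ≈ 49.3 °C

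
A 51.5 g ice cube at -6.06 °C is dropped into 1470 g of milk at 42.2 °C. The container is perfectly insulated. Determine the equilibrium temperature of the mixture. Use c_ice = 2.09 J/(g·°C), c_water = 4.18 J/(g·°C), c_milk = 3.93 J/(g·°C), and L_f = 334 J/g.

Setting the total heat transfer to zero:
warm ice to 0 °C: 51.5·2.09·(0 − (-6.06)) = 652.27; fusion: m_ice L_f = 51.5·334 = 17201; warm the meltwater: 215.27 T; milk: 5777.1(T − 42.2)
5992.4 T = 243794 − 17853 = 225940
T ≈ 37.70 °C — above 0 °C, consistent with complete melting.

T_f ≈ 37.7 °C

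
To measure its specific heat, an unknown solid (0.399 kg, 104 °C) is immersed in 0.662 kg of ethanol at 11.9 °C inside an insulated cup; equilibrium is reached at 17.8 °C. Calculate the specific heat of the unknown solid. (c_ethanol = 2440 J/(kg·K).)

c ≈ 277 J/(kg·K)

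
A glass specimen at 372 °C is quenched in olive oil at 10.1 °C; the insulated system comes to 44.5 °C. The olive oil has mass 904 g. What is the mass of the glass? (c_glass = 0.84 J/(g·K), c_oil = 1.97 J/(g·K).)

m ≈ 223 g

|Q_glass| = |Q_oil|:
m·0.84·(372 − 44.5) = 904·1.97·(44.5 − 10.1)
275.1 m = 61262  ⇒  m ≈ 222.7 g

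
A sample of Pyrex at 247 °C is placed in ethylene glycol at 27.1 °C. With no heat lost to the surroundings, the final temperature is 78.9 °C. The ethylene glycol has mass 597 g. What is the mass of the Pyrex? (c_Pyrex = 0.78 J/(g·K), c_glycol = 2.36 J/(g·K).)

m ≈ 557 g

Setting the total heat transfer to zero:
m×0.78×(78.9 − 247) + 597×2.36×(78.9 − 27.1) = 0
-131.12 m = -72982
m = -72982/-131.12 ≈ 556.6 g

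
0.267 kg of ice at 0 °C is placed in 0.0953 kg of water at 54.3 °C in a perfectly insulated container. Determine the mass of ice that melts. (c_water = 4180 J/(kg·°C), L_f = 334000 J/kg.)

m_melted ≈ 0.0648 kg

Water can give up m c ΔT = 0.0953·4180·54.3 = 21631 J before reaching 0 °C.
To melt every bit of ice: 0.267·334000 = 89178 J.
21631 J < 89178 J, so only part of the ice melts and the system sits at 0 °C.
Mass melted = 21631/334000 ≈ 0.06476 kg.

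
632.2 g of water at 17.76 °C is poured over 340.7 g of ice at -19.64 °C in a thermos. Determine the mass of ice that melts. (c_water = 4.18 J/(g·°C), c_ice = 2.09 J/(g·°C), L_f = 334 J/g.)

m_melted ≈ 98.6 g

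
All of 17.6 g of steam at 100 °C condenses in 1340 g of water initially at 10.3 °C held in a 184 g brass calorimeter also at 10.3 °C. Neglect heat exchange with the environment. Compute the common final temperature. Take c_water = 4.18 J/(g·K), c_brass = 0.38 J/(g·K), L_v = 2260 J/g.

T_f ≈ 18.4 °C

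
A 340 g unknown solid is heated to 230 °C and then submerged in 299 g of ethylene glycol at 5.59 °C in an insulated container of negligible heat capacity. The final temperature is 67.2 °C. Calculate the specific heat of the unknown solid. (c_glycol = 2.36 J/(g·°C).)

c ≈ 0.785 J/(g·°C)

m_s c (T_s − T_f) = m_glycol c_glycol (T_f − T_0):
340·c·(230 − 67.2) = 299·2.36·(67.2 − 5.59)
55352 c = 43474  ⇒  c ≈ 0.7854 J/(g·°C)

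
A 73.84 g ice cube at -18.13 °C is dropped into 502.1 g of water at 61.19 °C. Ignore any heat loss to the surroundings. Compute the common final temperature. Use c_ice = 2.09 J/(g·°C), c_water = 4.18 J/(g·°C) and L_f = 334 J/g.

Sum of m c ΔT and latent-heat terms is zero:
ice -18.13→0 °C: 73.84×2.09×18.13 = 2797.9
  melt ice: 73.84×334 = 24663
  warm the meltwater: 308.65 T
  water: 2098.8(T − 61.19)
2407.4 T = 128424 − 27460 = 100964
T ≈ 41.94 °C (positive, so assuming full melt was valid).

T_f ≈ 41.9 °C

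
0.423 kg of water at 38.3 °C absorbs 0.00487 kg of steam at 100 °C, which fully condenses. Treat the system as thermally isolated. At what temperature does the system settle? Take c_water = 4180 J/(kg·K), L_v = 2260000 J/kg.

Heat gained plus heat lost sum to zero:
latent heat released on condensation: 0.00487·2260000 = 11006
  condensate cools 100→T: 0.00487·4180·(T − 100) = 20.36(T − 100)
  water warms: 0.423·4180·(T − 38.3) = 1768.1(T − 38.3)
1788.5 T = 11006 + 2035.7 + 67720 = 80762
T ≈ 45.16 °C, under the boiling point, so the assumption holds.

T_f ≈ 45.2 °C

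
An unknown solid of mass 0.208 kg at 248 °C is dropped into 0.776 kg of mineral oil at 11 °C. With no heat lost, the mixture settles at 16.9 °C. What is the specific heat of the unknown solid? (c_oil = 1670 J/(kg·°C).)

Heat lost by the unknown solid = heat gained by the oil:
0.208×c×(248 − 16.9) = 0.776×1670×(16.9 − 11)
48.07 c = 7645.9  ⇒  c ≈ 159.1 J/(kg·°C)

c ≈ 159 J/(kg·°C)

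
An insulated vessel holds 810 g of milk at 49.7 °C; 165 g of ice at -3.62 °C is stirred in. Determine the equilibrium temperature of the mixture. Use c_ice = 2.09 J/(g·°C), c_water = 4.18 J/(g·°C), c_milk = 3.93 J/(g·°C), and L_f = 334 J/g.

Energy balance with sensible and latent terms:
ice -3.62→0 °C: 165·2.09·3.62 = 1248.4; fusion: m_ice L_f = 165·334 = 55110; warm the meltwater: 689.7 T; milk: 3183.3(T − 49.7)
3873 T = 158210 − 56358 = 101852
T ≈ 26.30 °C. Since T > 0 °C, the all-ice-melts assumption holds.

T_f ≈ 26.3 °C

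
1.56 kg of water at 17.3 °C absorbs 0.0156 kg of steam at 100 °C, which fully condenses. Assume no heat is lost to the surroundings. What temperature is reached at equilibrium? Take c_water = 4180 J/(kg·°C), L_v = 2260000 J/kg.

T_f ≈ 23.5 °C

Setting the total heat transfer to zero:
steam→water at 100 °C releases m L_v = 0.0156×2260000 = 35256; condensate cools 100→T: 0.0156×4180×(T − 100) = 65.21(T − 100); water warms: 1.56×4180×(T − 17.3) = 6520.8(T − 17.3)
6586 T = 35256 + 6520.8 + 112810 = 154587
T ≈ 23.47 °C, under the boiling point, so the assumption holds.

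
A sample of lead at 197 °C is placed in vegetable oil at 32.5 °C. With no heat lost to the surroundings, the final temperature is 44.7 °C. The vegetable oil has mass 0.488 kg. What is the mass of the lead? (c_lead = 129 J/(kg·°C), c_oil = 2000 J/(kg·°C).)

Taking heat into each body as positive, Σ m c ΔT = 0:
m×129×(44.7 − 197) + 0.488×2000×(44.7 − 32.5) = 0
-19647 m = -11907
m = -11907/-19647 ≈ 0.6061 kg

m ≈ 0.606 kg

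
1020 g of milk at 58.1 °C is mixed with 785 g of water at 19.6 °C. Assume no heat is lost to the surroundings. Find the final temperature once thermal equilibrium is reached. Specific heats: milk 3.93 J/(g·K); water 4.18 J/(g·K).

Taking heat into each body as positive, Σ m c ΔT = 0:
1020*3.93*(T − 58.1) + 785*4.18*(T − 19.6) = 0
7289.9 T = 297213
T = 297213/7289.9 ≈ 40.77 °C

T_f ≈ 40.8 °C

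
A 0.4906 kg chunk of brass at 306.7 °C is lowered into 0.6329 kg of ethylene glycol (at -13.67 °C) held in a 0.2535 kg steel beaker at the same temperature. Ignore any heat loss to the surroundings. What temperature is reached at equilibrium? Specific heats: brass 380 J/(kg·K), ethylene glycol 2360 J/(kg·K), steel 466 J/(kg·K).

T_f ≈ 19.5 °C

Heat gained plus heat lost sum to zero:
0.4906×380×(T − 306.7) + 0.6329×2360×(T − (-13.67)) + 0.2535×466×(T − (-13.67)) = 0
(186.43 + 1493.6 + 118.13) T = 186.43×306.7 + 1493.6×(-13.67) + 118.13×(-13.67)
T = 35145 / 1798.2 = 19.5 °C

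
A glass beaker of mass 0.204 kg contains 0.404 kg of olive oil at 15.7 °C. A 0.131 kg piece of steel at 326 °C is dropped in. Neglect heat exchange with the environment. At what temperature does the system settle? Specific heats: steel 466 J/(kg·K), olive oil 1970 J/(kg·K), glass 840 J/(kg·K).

T_f ≈ 34.1 °C

Conservation of energy gives ΣQ = 0:
0.131×466×(T − 326) + 0.404×1970×(T − 15.7) + 0.204×840×(T − 15.7) = 0
1028.3 T = 35087
T ≈ 34.12 °C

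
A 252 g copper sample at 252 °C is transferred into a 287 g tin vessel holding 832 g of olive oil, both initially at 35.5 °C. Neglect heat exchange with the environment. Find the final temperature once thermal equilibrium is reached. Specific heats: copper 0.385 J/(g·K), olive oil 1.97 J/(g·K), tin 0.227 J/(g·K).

T_f ≈ 47.2 °C

Net heat exchanged in the isolated system is zero:
252×0.385×(T − 252) + 832×1.97×(T − 35.5) + 287×0.227×(T − 35.5) = 0
(97.02 + 1639 + 65.15) T = 97.02×252 + 1639×35.5 + 65.15×35.5
T = 84948/1801.2 ≈ 47.16 °C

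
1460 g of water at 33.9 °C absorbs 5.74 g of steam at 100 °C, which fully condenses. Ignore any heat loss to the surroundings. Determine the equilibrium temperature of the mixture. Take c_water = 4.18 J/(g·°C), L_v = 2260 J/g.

T_f ≈ 36.3 °C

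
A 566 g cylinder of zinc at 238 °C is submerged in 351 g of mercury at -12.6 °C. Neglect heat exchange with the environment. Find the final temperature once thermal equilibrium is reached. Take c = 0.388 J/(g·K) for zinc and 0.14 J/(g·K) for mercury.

Let T be the final temperature. ΣQ_i = 0:
566*0.388*(T − 238) + 351*0.14*(T − (-12.6)) = 0
219.61(T − 238) + 49.14(T − (-12.6)) = 0
268.75 T = 51648
T = 51648 / 268.75 = 192 °C

T_f ≈ 192.2 °C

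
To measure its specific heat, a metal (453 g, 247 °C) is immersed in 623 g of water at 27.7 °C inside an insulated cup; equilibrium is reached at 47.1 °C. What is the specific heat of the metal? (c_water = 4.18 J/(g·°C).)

c ≈ 0.558 J/(g·°C)

Energy conservation, ΣQ = 0:
453×c×(47.1 − 247) + 623×4.18×(47.1 − 27.7) = 0
-90555 c = -50520
c = -50520/-90555 ≈ 0.5579 J/(g·°C)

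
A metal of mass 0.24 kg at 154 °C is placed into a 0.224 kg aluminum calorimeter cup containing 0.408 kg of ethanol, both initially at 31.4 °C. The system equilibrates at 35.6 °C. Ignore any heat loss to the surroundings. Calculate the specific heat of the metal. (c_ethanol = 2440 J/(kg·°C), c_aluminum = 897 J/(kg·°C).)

c ≈ 177 J/(kg·°C)

Taking heat into each body as positive, Σ m c ΔT = 0:
0.24·c·(35.6 − 154) + 0.408·2440·(35.6 − 31.4) + 0.224·897·(35.6 − 31.4) = 0
-28.42 c = -5025.1
c = -5025.1/-28.42 ≈ 176.8 J/(kg·°C)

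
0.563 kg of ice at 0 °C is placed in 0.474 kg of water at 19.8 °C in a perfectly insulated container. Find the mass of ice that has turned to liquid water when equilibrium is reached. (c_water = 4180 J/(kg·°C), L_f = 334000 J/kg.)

Water can give up m c ΔT = 0.474×4180×19.8 = 39230 J before reaching 0 °C.
Melting all 0.563 kg of ice would need 0.563×334000 = 188042 J.
39230 J < 188042 J, so only part of the ice melts and the system sits at 0 °C.
Mass melted = 39230/334000 ≈ 0.1175 kg.

m_melted ≈ 0.117 kg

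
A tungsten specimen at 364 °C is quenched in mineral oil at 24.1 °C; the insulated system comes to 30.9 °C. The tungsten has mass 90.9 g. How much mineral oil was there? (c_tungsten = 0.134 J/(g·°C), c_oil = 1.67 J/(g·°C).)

Conservation of energy gives ΣQ = 0:
90.9×0.134×(30.9 − 364) + m×1.67×(30.9 − 24.1) = 0
11.36 m = 4057.4
m = 4057.4/11.36 ≈ 357.3 g

m ≈ 357 g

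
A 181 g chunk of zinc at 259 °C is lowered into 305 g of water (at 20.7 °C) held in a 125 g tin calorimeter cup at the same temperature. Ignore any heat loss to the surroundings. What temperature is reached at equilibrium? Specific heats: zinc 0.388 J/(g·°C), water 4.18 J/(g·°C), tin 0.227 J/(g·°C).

T_f = Σ m_i c_i T_i / Σ m_i c_i:
T_f = (70.23×259 + 1274.9×20.7 + 28.38×20.7) / (70.23 + 1274.9 + 28.38)
    = 45167 / 1373.5 ≈ 32.88 °C

T_f ≈ 32.9 °C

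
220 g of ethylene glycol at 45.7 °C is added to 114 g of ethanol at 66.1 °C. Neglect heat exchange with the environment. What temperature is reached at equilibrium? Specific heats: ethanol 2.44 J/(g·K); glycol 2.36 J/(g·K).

T_f ≈ 52.8 °C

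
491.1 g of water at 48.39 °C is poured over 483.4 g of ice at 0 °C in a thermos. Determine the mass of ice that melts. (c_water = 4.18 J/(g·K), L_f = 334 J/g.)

Water can give up m c ΔT = 491.1×4.18×48.39 = 99335 J before reaching 0 °C.
To melt every bit of ice: 483.4×334 = 161456 J.
That's not enough to melt it all — equilibrium is at 0 °C with ice remaining.
m_melted×334 = 99335  ⇒  m_melted ≈ 297.4 g.

m_melted ≈ 297 g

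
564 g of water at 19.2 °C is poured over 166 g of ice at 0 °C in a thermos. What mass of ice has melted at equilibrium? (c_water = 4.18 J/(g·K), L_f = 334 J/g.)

m_melted ≈ 136 g

Cooling the water to 0 °C releases 564×4.18×19.2 = 45264 J.
Fully melting the ice requires m_ice L_f = 166×334 = 55444 J.
That's not enough to melt it all — equilibrium is at 0 °C with ice remaining.
m_melted×334 = 45264  ⇒  m_melted ≈ 135.5 g.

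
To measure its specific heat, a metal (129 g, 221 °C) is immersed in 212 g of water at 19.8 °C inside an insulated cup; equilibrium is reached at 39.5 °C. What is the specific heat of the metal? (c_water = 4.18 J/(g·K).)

c ≈ 0.746 J/(g·K)

Taking heat into each body as positive, Σ m c ΔT = 0:
129·c·(39.5 − 221) + 212·4.18·(39.5 − 19.8) = 0
-23414 c = -17457
c = -17457/-23414 ≈ 0.7456 J/(g·K)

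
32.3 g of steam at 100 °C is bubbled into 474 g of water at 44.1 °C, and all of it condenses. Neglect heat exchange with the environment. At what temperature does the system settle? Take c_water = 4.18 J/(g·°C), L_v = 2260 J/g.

T_f ≈ 82.2 °C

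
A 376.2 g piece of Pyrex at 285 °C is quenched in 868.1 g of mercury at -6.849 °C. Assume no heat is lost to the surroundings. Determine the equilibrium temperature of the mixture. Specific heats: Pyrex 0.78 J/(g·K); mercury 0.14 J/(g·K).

Set heat shed by the hot body equal to heat absorbed by the cold body:
376.2*0.78*(285 − T) = 868.1*0.14*(T − (-6.849))
293.44(285 − T) = 121.53(T − (-6.849))
414.97 T = 82797  ⇒  T ≈ 199.52 °C

T_f ≈ 199.5 °C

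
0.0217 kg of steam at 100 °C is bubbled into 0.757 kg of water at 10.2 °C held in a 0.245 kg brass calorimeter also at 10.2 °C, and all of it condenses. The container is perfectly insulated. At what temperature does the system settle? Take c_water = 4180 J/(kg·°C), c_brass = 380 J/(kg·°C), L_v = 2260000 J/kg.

T_f ≈ 27.3 °C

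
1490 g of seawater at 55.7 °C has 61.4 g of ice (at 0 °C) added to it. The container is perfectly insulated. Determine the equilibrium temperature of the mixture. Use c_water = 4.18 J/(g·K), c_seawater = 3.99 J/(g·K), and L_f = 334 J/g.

Setting the total heat transfer to zero:
fusion: m_ice L_f = 61.4×334 = 20508
  meltwater 0→T: 61.4×4.18×T = 256.65 T
  seawater: 5945.1(T − 55.7)
6201.8 T = 331142 − 20508 = 310634
T ≈ 50.09 °C. Since T > 0 °C, the all-ice-melts assumption holds.

T_f ≈ 50.1 °C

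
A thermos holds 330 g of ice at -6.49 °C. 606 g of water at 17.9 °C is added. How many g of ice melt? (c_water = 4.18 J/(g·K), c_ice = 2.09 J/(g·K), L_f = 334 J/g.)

m_melted ≈ 122 g

Water can give up m c ΔT = 606×4.18×17.9 = 45342 J before reaching 0 °C.
Warming the ice to 0 °C takes 330×2.09×6.49 = 4476.2 J, leaving 40866 J for melting.
Fully melting the ice requires m_ice L_f = 330×334 = 110220 J.
That's not enough to melt it all — equilibrium is at 0 °C with ice remaining.
m_melt = 40866 / L_f = 122.4 g.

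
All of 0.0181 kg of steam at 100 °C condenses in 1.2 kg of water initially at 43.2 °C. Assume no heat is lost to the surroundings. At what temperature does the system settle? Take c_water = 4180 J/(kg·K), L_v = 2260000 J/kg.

Energy balance with sensible and latent terms:
condense steam: −0.0181·2260000 = −40906
  condensate cools 100→T: 0.0181·4180·(T − 100) = 75.66(T − 100)
  water warms: 1.2·4180·(T − 43.2) = 5016(T − 43.2)
5091.7 T = 40906 + 7565.8 + 216691 = 265163
T ≈ 52.08 °C, under the boiling point, so the assumption holds.

T_f ≈ 52.1 °C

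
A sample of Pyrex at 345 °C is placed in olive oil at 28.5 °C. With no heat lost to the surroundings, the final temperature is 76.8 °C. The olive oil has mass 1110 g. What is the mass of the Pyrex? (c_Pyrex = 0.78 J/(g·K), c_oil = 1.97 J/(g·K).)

m ≈ 505 g

Heat lost by the Pyrex = heat gained by the oil:
m×0.78×(345 − 76.8) = 1110×1.97×(76.8 − 28.5)
209.2 m = 105618  ⇒  m ≈ 504.9 g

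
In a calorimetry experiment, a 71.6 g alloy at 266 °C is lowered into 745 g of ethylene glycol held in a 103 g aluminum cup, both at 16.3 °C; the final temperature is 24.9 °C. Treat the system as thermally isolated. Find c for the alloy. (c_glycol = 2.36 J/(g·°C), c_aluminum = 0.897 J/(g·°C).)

c ≈ 0.922 J/(g·°C)

Energy conservation, ΣQ = 0:
71.6·c·(24.9 − 266) + 745·2.36·(24.9 − 16.3) + 103·0.897·(24.9 − 16.3) = 0
-17263 c = -15915
c = -15915/-17263 ≈ 0.9219 J/(g·°C)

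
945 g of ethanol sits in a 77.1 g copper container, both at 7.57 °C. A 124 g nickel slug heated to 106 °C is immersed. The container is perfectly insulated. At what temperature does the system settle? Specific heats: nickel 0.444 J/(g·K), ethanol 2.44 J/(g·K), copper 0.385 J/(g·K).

T_f = Σ m_i c_i T_i / Σ m_i c_i:
T_f = (55.06*106 + 2305.8*7.57 + 29.68*7.57) / (55.06 + 2305.8 + 29.68)
    = 23516 / 2390.5 ≈ 9.84 °C

T_f ≈ 9.8 °C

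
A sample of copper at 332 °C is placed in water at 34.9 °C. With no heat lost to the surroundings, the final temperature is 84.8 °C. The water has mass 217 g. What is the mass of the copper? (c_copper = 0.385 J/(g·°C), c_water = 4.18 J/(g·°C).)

m ≈ 476 g

Heat gained plus heat lost sum to zero:
m×0.385×(84.8 − 332) + 217×4.18×(84.8 − 34.9) = 0
-95.17 m = -45262
m = -45262/-95.17 ≈ 475.6 g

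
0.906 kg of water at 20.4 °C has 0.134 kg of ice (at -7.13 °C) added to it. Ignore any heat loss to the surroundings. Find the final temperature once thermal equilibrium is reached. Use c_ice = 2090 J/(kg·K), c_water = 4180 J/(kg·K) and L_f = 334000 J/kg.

Taking heat into each body as positive, Σ m c ΔT = 0:
ice -7.13→0 °C: 0.134×2090×7.13 = 1996.8
  latent heat to melt: 0.134×334000 = 44756
  meltwater 0→T: 0.134×4180×T = 560.12 T
  water: 3787.1(T − 20.4)
4347.2 T = 77256 − 46753 = 30504
T ≈ 7.02 °C — above 0 °C, consistent with complete melting.

T_f ≈ 7.0 °C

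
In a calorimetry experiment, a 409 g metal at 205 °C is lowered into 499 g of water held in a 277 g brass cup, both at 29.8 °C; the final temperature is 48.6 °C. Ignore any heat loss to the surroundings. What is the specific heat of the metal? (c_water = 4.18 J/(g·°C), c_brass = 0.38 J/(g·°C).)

c ≈ 0.644 J/(g·°C)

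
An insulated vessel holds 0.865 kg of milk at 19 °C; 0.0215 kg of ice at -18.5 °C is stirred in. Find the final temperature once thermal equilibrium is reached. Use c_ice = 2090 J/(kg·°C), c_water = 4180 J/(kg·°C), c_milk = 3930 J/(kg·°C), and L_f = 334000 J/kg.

T_f ≈ 16.2 °C

Energy balance with sensible and latent terms:
warm ice to 0 °C: 0.0215·2090·(0 − (-18.5)) = 831.3; fusion: m_ice L_f = 0.0215·334000 = 7181; warm the meltwater: 89.87 T; milk: 3399.4(T − 19)
3489.3 T = 64590 − 8012.3 = 56577
T ≈ 16.21 °C. Since T > 0 °C, the all-ice-melts assumption holds.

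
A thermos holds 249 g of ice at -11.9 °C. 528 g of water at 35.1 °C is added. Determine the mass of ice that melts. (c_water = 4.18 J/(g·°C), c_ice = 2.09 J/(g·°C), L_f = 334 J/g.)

Water can give up m c ΔT = 528×4.18×35.1 = 77467 J before reaching 0 °C.
Warming the ice to 0 °C takes 249×2.09×11.9 = 6192.9 J, leaving 71274 J for melting.
To melt every bit of ice: 249×334 = 83166 J.
71274 J < 83166 J, so only part of the ice melts and the system sits at 0 °C.
m_melt = 71274 / L_f = 213.4 g.

m_melted ≈ 213 g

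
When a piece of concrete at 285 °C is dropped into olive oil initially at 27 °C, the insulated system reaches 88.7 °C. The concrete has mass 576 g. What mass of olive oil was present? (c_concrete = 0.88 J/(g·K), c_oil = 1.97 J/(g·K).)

m ≈ 819 g

Conservation of energy gives ΣQ = 0:
576·0.88·(88.7 − 285) + m·1.97·(88.7 − 27) = 0
121.55 m = 99501
m = 99501/121.55 ≈ 818.6 g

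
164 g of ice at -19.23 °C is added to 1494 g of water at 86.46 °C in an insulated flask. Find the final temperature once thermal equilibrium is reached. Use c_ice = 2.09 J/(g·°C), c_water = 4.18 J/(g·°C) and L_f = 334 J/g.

T_f ≈ 69.1 °C

Taking heat into each body as positive, Σ m c ΔT = 0:
warm ice to 0 °C: 164·2.09·(0 − (-19.23)) = 6591.3; melt ice: 164·334 = 54776; warm the meltwater: 685.52 T; water cools: 1494·4.18·(T − 86.46) = 6244.9(T − 86.46)
6930.4 T = 539936 − 61367 = 478569
T ≈ 69.05 °C — above 0 °C, consistent with complete melting.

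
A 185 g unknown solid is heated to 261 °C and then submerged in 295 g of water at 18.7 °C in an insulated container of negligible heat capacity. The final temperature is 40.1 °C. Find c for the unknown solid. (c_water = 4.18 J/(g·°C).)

c ≈ 0.646 J/(g·°C)

Let T be the final temperature. ΣQ_i = 0:
185×c×(40.1 − 261) + 295×4.18×(40.1 − 18.7) = 0
-40866 c = -26388
c = -26388/-40866 ≈ 0.6457 J/(g·°C)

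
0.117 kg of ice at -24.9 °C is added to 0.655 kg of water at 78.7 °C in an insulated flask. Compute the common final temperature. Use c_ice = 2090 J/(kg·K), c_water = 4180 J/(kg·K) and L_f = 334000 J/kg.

T_f ≈ 52.8 °C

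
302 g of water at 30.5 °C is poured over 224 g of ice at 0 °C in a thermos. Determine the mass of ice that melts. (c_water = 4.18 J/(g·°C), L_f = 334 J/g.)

Heat available from the water dropping to 0 °C: 302×4.18×30.5 = 38502 J.
To melt every bit of ice: 224×334 = 74816 J.
38502 J < 74816 J, so only part of the ice melts and the system sits at 0 °C.
m_melt = 38502 / L_f = 115.3 g.

m_melted ≈ 115 g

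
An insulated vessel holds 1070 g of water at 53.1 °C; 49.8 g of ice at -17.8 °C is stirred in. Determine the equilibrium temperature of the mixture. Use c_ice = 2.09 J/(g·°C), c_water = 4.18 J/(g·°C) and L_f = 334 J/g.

Let T be the final temperature. ΣQ_i = 0:
warm ice to 0 °C: 49.8·2.09·(0 − (-17.8)) = 1852.7; melt ice: 49.8·334 = 16633; warm the meltwater: 208.16 T; water: 4472.6(T − 53.1)
4680.8 T = 237495 − 18486 = 219009
T ≈ 46.79 °C. Since T > 0 °C, the all-ice-melts assumption holds.

T_f ≈ 46.8 °C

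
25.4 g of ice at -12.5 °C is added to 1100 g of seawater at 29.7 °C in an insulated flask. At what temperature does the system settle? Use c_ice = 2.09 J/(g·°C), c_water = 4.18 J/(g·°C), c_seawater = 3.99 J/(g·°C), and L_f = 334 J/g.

Conservation of energy gives ΣQ = 0:
ice -12.5→0 °C: 25.4×2.09×12.5 = 663.57; fusion: m_ice L_f = 25.4×334 = 8483.6; warm the meltwater: 106.17 T; seawater cools: 1100×3.99×(T − 29.7) = 4389(T − 29.7)
4495.2 T = 130353 − 9147.2 = 121206
T ≈ 26.96 °C — above 0 °C, consistent with complete melting.

T_f ≈ 27.0 °C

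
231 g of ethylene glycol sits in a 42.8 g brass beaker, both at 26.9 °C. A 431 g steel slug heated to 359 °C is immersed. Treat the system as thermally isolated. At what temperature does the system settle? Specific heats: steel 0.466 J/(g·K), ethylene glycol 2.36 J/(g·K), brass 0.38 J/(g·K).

T_f ≈ 114.4 °C

T_f is the heat-capacity-weighted average of the initial temperatures:
T_f = (200.85×359 + 545.16×26.9 + 16.26×26.9) / (200.85 + 545.16 + 16.26)
    = 87206 / 762.27 ≈ 114.40 °C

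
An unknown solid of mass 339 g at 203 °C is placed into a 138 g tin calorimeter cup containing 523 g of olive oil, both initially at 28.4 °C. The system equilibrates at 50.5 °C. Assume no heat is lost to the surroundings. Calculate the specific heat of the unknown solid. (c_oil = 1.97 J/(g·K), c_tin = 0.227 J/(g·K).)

c ≈ 0.454 J/(g·K)

Conservation of energy gives ΣQ = 0:
339×c×(50.5 − 203) + 523×1.97×(50.5 − 28.4) + 138×0.227×(50.5 − 28.4) = 0
-51698 c = -23462
c = -23462/-51698 ≈ 0.4538 J/(g·K)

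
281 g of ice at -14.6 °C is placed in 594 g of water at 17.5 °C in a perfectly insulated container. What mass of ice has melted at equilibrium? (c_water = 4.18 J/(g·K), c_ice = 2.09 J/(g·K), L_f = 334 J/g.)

m_melted ≈ 104 g

Heat available from the water dropping to 0 °C: 594×4.18×17.5 = 43451 J.
Of that, 281×2.09×14.6 = 8574.4 J goes to bring the ice to 0 °C, leaving 34877 J.
To melt every bit of ice: 281×334 = 93854 J.
That's not enough to melt it all — equilibrium is at 0 °C with ice remaining.
Mass melted = 34877/334 ≈ 104.4 g.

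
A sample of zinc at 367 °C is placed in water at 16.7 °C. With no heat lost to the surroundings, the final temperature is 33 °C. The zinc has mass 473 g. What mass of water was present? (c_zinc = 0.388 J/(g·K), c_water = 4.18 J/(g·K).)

m ≈ 900 g

Net heat exchanged in the isolated system is zero:
473×0.388×(33 − 367) + m×4.18×(33 − 16.7) = 0
68.13 m = 61297
m = 61297/68.13 ≈ 899.7 g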